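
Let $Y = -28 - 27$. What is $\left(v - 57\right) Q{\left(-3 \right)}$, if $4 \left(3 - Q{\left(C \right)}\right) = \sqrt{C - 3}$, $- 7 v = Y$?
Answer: $- \frac{1032}{7} + \frac{86 i \sqrt{6}}{7} \approx -147.43 + 30.094 i$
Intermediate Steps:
$Y = -55$ ($Y = -28 - 27 = -55$)
$v = \frac{55}{7}$ ($v = \left(- \frac{1}{7}\right) \left(-55\right) = \frac{55}{7} \approx 7.8571$)
$Q{\left(C \right)} = 3 - \frac{\sqrt{-3 + C}}{4}$ ($Q{\left(C \right)} = 3 - \frac{\sqrt{C - 3}}{4} = 3 - \frac{\sqrt{-3 + C}}{4}$)
$\left(v - 57\right) Q{\left(-3 \right)} = \left(\frac{55}{7} - 57\right) \left(3 - \frac{\sqrt{-3 - 3}}{4}\right) = - \frac{344 \left(3 - \frac{\sqrt{-6}}{4}\right)}{7} = - \frac{344 \left(3 - \frac{i \sqrt{6}}{4}\right)}{7} = - \frac{1032}{7} + \frac{86 i \sqrt{6}}{7}$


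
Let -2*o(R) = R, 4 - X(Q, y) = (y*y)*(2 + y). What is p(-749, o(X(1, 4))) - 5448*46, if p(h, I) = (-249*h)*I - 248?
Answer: 8328190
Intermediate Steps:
X(Q, y) = 4 - y²*(2 + y) (X(Q, y) = 4 - y*y*(2 + y) = 4 - y²*(2 + y))
o(R) = -R/2
p(h, I) = -248 - 249*I*h (p(h, I) = -249*I*h - 248 = -248 - 249*I*h)
p(-749, o(X(1, 4))) - 5448*46 = (-248 - 249*(-(4 - 1*4³ - 2*4²)/2)*(-749)) - 5448*46 = (-248 - 249*(-(4 - 1*64 - 2*16)/2)*(-749)) - 1*250608 = (-248 - 249*(-(4 - 64 - 32)/2)*(-749)) - 250608 = (-248 - 249*(-½*(-92))*(-749)) - 250608 = (-248 - 249*46*(-749)) - 250608 = (-248 + 8579046) - 250608 = 8578798 - 250608 = 8328190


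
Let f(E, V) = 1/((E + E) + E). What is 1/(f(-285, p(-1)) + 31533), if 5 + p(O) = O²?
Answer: 855/26960714 ≈ 3.1713e-5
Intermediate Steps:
p(O) = -5 + O²
f(E, V) = 1/(3*E) (f(E, V) = 1/(2*E + E) = 1/(3*E))
1/(f(-285, p(-1)) + 31533) = 1/((⅓)/(-285) + 31533) = 1/((⅓)*(-1/285) + 31533) = 1/(-1/855 + 31533) = 1/(26960714/855) = 855/26960714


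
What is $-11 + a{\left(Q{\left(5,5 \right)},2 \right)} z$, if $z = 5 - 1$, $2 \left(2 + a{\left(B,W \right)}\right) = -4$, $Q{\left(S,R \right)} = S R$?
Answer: $-27$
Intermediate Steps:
$Q{\left(S,R \right)} = R S$
$a{\left(B,W \right)} = -4$ ($a{\left(B,W \right)} = -2 + \frac{1}{2} \left(-4\right) = -2 - 2 = -4$)
$z = 4$
$-11 + a{\left(Q{\left(5,5 \right)},2 \right)} z = -11 - 16 = -27$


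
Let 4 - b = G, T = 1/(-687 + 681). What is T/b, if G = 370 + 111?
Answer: 1/2862 ≈ 0.00034941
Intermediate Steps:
G = 481
T = -⅙ (T = 1/(-6) = -⅙ ≈ -0.16667)
b = -477 (b = 4 - 1*481 = 4 - 481 = -477)
T/b = -⅙/(-477) = -⅙*(-1/477) = 1/2862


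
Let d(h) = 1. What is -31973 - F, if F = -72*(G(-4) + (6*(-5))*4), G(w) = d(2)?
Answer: -40541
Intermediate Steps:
G(w) = 1
F = 8568 (F = -72*(1 + (6*(-5))*4) = -72*(1 - 30*4) = -72*(1 - 120) = -72*(-119) = 8568)
-31973 - F = -31973 - 1*8568 = -31973 - 8568 = -40541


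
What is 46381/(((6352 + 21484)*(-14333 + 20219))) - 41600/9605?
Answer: -1363082132819/314741819016 ≈ -4.3308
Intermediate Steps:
46381/(((6352 + 21484)*(-14333 + 20219))) - 41600/9605 = 46381/((27836*5886)) - 41600*1/9605 = 46381/163842696 - 8320/1921 = -1363082132819/314741819016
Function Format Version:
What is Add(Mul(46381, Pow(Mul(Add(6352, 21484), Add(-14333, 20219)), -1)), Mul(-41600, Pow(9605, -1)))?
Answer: Rational(-1363082132819, 314741819016) ≈ -4.3308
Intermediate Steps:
Add(Mul(46381, Pow(Mul(Add(6352, 21484), Add(-14333, 20219)), -1)), Mul(-41600, Pow(9605, -1))) = Add(Mul(46381, Pow(Mul(27836, 5886), -1)), Mul(-41600, Rational(1, 9605))) = Add(Mul(46381, Pow(163842696, -1)), Rational(-8320, 1921)) = Add(Mul(46381, Rational(1, 163842696)), Rational(-8320, 1921)) = Add(Rational(46381, 163842696), Rational(-8320, 1921)) = Rational(-1363082132819, 314741819016)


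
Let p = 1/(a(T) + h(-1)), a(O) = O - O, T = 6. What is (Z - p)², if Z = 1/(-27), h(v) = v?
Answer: 676/729 ≈ 0.92730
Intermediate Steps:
a(O) = 0
p = -1 (p = 1/(0 - 1) = 1/(-1) = -1)
Z = -1/27 ≈ -0.037037
(Z - p)² = (-1/27 - 1*(-1))² = (-1/27 + 1)² = (26/27)² = 676/729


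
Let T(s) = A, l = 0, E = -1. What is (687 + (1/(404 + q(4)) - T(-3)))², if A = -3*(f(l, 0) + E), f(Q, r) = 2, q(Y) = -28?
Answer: 67309632481/141376 ≈ 4.7610e+5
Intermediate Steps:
A = -3 (A = -3*(2 - 1) = -3*1 = -3)
T(s) = -3
(687 + (1/(404 + q(4)) - T(-3)))² = (687 + (1/(404 - 28) - 1*(-3)))² = (687 + (1/376 + 3))² = (687 + 1129/376)² = (259441/376)² = 67309632481/141376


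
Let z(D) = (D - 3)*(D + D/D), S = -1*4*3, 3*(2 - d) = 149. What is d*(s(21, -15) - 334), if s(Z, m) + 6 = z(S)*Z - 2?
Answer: -148863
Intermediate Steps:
d = -143/3 (d = 2 - ⅓*149 = 2 - 149/3 = -143/3 ≈ -47.667)
S = -12 (S = -4*3 = -12)
z(D) = (1 + D)*(-3 + D) (z(D) = (-3 + D)*(D + 1) = (-3 + D)*(1 + D) = (1 + D)*(-3 + D))
s(Z, m) = -8 + 165*Z (s(Z, m) = -6 + ((-3 + (-12)² - 2*(-12))*Z - 2) = -6 + ((-3 + 144 + 24)*Z - 2) = -6 + (165*Z - 2) = -6 + (-2 + 165*Z) = -8 + 165*Z)
d*(s(21, -15) - 334) = -143*((-8 + 165*21) - 334)/3 = -143*((-8 + 3465) - 334)/3 = -143*(3457 - 334)/3 = -143/3*3123 = -148863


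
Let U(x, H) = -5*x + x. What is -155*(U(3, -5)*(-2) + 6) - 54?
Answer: -4704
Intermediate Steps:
U(x, H) = -4*x
-155*(U(3, -5)*(-2) + 6) - 54 = -155*(-4*3*(-2) + 6) - 54 = -155*(-12*(-2) + 6) - 54 = -155*(24 + 6) - 54 = -155*30 - 54 = -4650 - 54 = -4704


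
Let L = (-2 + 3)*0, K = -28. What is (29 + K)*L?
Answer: 0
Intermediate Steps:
L = 0 (L = 1*0 = 0)
(29 + K)*L = (29 - 28)*0 = 1*0 = 0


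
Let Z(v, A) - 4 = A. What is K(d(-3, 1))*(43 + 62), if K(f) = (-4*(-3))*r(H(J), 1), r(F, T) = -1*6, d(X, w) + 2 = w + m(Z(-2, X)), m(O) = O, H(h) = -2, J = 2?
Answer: -7560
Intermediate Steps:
Z(v, A) = 4 + A
d(X, w) = 2 + X + w (d(X, w) = -2 + (w + (4 + X)) = -2 + (4 + X + w) = 2 + X + w)
r(F, T) = -6
K(f) = -72 (K(f) = -4*(-3)*(-6) = 12*(-6) = -72)
K(d(-3, 1))*(43 + 62) = -72*(43 + 62) = -72*105 = -7560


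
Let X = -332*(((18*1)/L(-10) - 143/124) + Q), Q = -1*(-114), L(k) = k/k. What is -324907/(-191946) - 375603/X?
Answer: 2672504430803/258488879550 ≈ 10.339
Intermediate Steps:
L(k) = 1
Q = 114
X = -1346675/31 (X = -332*(((18*1)/1 - 143/124) + 114) = -332*((18*1 - 143*1/124) + 114) = -332*((18 - 143/124) + 114) = -332*(2089/124 + 114) = -332*16225/124 = -1346675/31 ≈ -43441.)
-324907/(-191946) - 375603/X = -324907/(-191946) - 375603/(-1346675/31) = -324907*(-1/191946) - 375603*(-31/1346675) = 324907/191946 + 11643693/1346675 = 2672504430803/258488879550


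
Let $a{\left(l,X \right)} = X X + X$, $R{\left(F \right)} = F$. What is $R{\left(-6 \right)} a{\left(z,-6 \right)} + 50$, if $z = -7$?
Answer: $-130$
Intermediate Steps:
$a{\left(l,X \right)} = X + X^{2}$ ($a{\left(l,X \right)} = X^{2} + X = X + X^{2}$)
$R{\left(-6 \right)} a{\left(z,-6 \right)} + 50 = - 6 \left(- 6 \left(1 - 6\right)\right) + 50 = - 6 \left(\left(-6\right) \left(-5\right)\right) + 50 = \left(-6\right) 30 + 50 = -180 + 50 = -130$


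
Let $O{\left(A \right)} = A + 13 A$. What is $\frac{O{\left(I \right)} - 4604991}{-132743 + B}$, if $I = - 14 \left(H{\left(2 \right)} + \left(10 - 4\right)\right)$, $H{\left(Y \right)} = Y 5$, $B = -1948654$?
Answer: $\frac{4608127}{2081397} \approx 2.214$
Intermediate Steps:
$H{\left(Y \right)} = 5 Y$
$I = -224$ ($I = - 14 \left(5 \cdot 2 + \left(10 - 4\right)\right) = - 14 \left(10 + 6\right) = \left(-14\right) 16 = -224$)
$O{\left(A \right)} = 14 A$
$\frac{O{\left(I \right)} - 4604991}{-132743 + B} = \frac{14 \left(-224\right) - 4604991}{-132743 - 1948654} = \frac{-3136 - 4604991}{-2081397} = \left(-4608127\right) \left(- \frac{1}{2081397}\right) = \frac{4608127}{2081397}$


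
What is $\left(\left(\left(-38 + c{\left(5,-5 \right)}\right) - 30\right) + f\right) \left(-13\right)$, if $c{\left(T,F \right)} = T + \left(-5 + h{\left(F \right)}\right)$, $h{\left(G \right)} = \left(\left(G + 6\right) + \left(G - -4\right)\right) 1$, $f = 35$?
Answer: $429$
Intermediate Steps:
$h{\left(G \right)} = 10 + 2 G$ ($h{\left(G \right)} = \left(\left(6 + G\right) + \left(G + 4\right)\right) 1 = \left(\left(6 + G\right) + \left(4 + G\right)\right) 1 = \left(10 + 2 G\right) 1 = 10 + 2 G$)
$c{\left(T,F \right)} = 5 + T + 2 F$ ($c{\left(T,F \right)} = T + \left(-5 + \left(10 + 2 F\right)\right) = T + \left(5 + 2 F\right) = 5 + T + 2 F$)
$\left(\left(\left(-38 + c{\left(5,-5 \right)}\right) - 30\right) + f\right) \left(-13\right) = \left(\left(\left(-38 + \left(5 + 5 + 2 \left(-5\right)\right)\right) - 30\right) + 35\right) \left(-13\right) = \left(\left(\left(-38 + \left(5 + 5 - 10\right)\right) - 30\right) + 35\right) \left(-13\right) = \left(\left(\left(-38 + 0\right) - 30\right) + 35\right) \left(-13\right) = \left(\left(-38 - 30\right) + 35\right) \left(-13\right) = \left(-68 + 35\right) \left(-13\right) = \left(-33\right) \left(-13\right) = 429$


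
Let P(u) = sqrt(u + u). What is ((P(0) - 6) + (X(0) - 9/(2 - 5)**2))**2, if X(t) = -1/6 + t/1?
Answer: 1849/36 ≈ 51.361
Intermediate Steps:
P(u) = sqrt(2)*sqrt(u) (P(u) = sqrt(2*u) = sqrt(2)*sqrt(u))
X(t) = -1/6 + t (X(t) = -1*1/6 + t*1 = -1/6 + t)
((P(0) - 6) + (X(0) - 9/(2 - 5)**2))**2 = ((sqrt(2)*sqrt(0) - 6) + ((-1/6 + 0) - 9/(2 - 5)**2))**2 = ((sqrt(2)*0 - 6) + (-1/6 - 9/((-3)**2)))**2 = ((0 - 6) + (-1/6 - 9/9))**2 = (-6 + (-1/6 - 9*1/9))**2 = (-6 + (-1/6 - 1))**2 = (-6 - 7/6)**2 = (-43/6)**2 = 1849/36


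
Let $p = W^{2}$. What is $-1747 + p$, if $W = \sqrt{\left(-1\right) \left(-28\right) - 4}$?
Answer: $-1723$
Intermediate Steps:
$W = 2 \sqrt{6}$ ($W = \sqrt{28 - 4} = \sqrt{24} = 2 \sqrt{6} \approx 4.899$)
$p = 24$ ($p = \left(2 \sqrt{6}\right)^{2} = 24$)
$-1747 + p = -1747 + 24 = -1723$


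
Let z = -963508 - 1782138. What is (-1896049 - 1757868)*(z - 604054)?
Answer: 12239525774900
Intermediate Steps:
z = -2745646
(-1896049 - 1757868)*(z - 604054) = (-1896049 - 1757868)*(-2745646 - 604054) = -3653917*(-3349700) = 12239525774900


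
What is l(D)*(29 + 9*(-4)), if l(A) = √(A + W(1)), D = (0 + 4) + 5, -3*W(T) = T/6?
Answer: -7*√322/6 ≈ -20.935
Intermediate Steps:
W(T) = -T/18 (W(T) = -T/(3*6) = -T/18)
D = 9 (D = 4 + 5 = 9)
l(A) = √(-1/18 + A) (l(A) = √(A - 1/18*1) = √(A - 1/18) = √(-1/18 + A))
l(D)*(29 + 9*(-4)) = (√(-2 + 36*9)/6)*(29 + 9*(-4)) = (√(-2 + 324)/6)*(29 - 36) = (√322/6)*(-7) = -7*√322/6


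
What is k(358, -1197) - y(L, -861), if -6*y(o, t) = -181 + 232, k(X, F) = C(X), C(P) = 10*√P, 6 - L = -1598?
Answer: 17/2 + 10*√358 ≈ 197.71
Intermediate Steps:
L = 1604 (L = 6 - 1*(-1598) = 6 + 1598 = 1604)
k(X, F) = 10*√X
y(o, t) = -17/2 (y(o, t) = -(-181 + 232)/6 = -⅙*51 = -17/2)
k(358, -1197) - y(L, -861) = 10*√358 - 1*(-17/2) = 10*√358 + 17/2 = 17/2 + 10*√358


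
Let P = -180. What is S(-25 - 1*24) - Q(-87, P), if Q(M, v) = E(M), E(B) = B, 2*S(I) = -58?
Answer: 58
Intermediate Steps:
S(I) = -29 (S(I) = (½)*(-58) = -29)
Q(M, v) = M
S(-25 - 1*24) - Q(-87, P) = -29 - 1*(-87) = -29 + 87 = 58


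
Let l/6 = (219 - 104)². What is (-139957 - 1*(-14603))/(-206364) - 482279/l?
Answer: -3732424319/682290975 ≈ -5.4704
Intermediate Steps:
l = 79350 (l = 6*(219 - 104)² = 6*115² = 6*13225 = 79350)
(-139957 - 1*(-14603))/(-206364) - 482279/l = (-139957 - 1*(-14603))/(-206364) - 482279/79350 = (-139957 + 14603)*(-1/206364) - 482279*1/79350 = -125354*(-1/206364) - 482279/79350 = 62677/103182 - 482279/79350 = -3732424319/682290975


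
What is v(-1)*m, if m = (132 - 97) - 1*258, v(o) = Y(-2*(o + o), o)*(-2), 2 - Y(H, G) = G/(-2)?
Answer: 669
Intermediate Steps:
Y(H, G) = 2 + G/2 (Y(H, G) = 2 - G/(-2) = 2 - G*(-1)/2 = 2 - (-1)*G/2 = 2 + G/2)
v(o) = -4 - o (v(o) = (2 + o/2)*(-2) = -4 - o)
m = -223 (m = 35 - 258 = -223)
v(-1)*m = (-4 - 1*(-1))*(-223) = (-4 + 1)*(-223) = -3*(-223) = 669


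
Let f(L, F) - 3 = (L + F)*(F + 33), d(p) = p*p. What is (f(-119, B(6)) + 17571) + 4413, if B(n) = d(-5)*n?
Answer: 27660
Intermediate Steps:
d(p) = p²
B(n) = 25*n (B(n) = (-5)²*n = 25*n)
f(L, F) = 3 + (33 + F)*(F + L) (f(L, F) = 3 + (L + F)*(F + 33) = 3 + (F + L)*(33 + F) = 3 + (33 + F)*(F + L))
(f(-119, B(6)) + 17571) + 4413 = ((3 + (25*6)² + 33*(25*6) + 33*(-119) + (25*6)*(-119)) + 17571) + 4413 = ((3 + 150² + 33*150 - 3927 + 150*(-119)) + 17571) + 4413 = ((3 + 22500 + 4950 - 3927 - 17850) + 17571) + 4413 = (5676 + 17571) + 4413 = 23247 + 4413 = 27660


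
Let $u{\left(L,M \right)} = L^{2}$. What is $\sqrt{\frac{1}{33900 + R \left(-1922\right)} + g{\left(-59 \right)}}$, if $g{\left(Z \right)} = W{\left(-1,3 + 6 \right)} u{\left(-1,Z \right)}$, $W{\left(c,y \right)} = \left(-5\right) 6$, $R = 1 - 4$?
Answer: $\frac{i \sqrt{47201707014}}{39666} \approx 5.4772 i$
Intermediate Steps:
$R = -3$
$W{\left(c,y \right)} = -30$
$g{\left(Z \right)} = -30$ ($g{\left(Z \right)} = - 30 \left(-1\right)^{2} = \left(-30\right) 1 = -30$)
$\sqrt{\frac{1}{33900 + R \left(-1922\right)} + g{\left(-59 \right)}} = \sqrt{\frac{1}{33900 - -5766} - 30} = \sqrt{\frac{1}{33900 + 5766} - 30} = \sqrt{\frac{1}{39666} - 30} = \sqrt{- \frac{1189979}{39666}} = \frac{i \sqrt{47201707014}}{39666}$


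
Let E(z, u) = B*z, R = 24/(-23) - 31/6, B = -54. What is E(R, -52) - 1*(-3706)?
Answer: 92951/23 ≈ 4041.3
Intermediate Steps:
R = -857/138 (R = 24*(-1/23) - 31*⅙ = -24/23 - 31/6 = -857/138 ≈ -6.2101)
E(z, u) = -54*z
E(R, -52) - 1*(-3706) = -54*(-857/138) - 1*(-3706) = 7713/23 + 3706 = 92951/23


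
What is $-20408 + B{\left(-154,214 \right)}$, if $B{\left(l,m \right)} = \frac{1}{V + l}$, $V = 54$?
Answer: $- \frac{2040801}{100} \approx -20408.0$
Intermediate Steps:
$B{\left(l,m \right)} = \frac{1}{54 + l}$
$-20408 + B{\left(-154,214 \right)} = -20408 + \frac{1}{54 - 154} = -20408 + \frac{1}{-100} = -20408 - \frac{1}{100} = - \frac{2040801}{100}$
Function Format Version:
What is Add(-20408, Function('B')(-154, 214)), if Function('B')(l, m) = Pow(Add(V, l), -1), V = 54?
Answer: Rational(-2040801, 100) ≈ -20408.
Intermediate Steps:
Function('B')(l, m) = Pow(Add(54, l), -1)
Add(-20408, Function('B')(-154, 214)) = Add(-20408, Pow(Add(54, -154), -1)) = Add(-20408, Pow(-100, -1)) = Add(-20408, Rational(-1, 100)) = Rational(-2040801, 100)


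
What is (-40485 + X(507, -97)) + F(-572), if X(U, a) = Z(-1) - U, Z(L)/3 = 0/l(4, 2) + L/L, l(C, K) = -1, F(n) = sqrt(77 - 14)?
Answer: -40989 + 3*sqrt(7) ≈ -40981.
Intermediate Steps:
F(n) = 3*sqrt(7) (F(n) = sqrt(63) = 3*sqrt(7))
Z(L) = 3 (Z(L) = 3*(0/(-1) + L/L) = 3*(0*(-1) + 1) = 3*(0 + 1) = 3*1 = 3)
X(U, a) = 3 - U
(-40485 + X(507, -97)) + F(-572) = (-40485 + (3 - 1*507)) + 3*sqrt(7) = (-40485 + (3 - 507)) + 3*sqrt(7) = (-40485 - 504) + 3*sqrt(7) = -40989 + 3*sqrt(7)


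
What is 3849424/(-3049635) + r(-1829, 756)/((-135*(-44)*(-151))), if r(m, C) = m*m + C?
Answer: -910451461577/182355974460 ≈ -4.9927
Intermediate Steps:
r(m, C) = C + m² (r(m, C) = m² + C = C + m²)
3849424/(-3049635) + r(-1829, 756)/((-135*(-44)*(-151))) = 3849424/(-3049635) + (756 + (-1829)²)/((-135*(-44)*(-151))) = 3849424*(-1/3049635) + (756 + 3345241)/((5940*(-151))) = -3849424/3049635 + 3345997/(-896940) = -3849424/3049635 + 3345997*(-1/896940) = -3849424/3049635 - 3345997/896940 = -910451461577/182355974460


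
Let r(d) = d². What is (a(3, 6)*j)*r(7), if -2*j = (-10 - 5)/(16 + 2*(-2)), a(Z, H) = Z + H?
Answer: 2205/8 ≈ 275.63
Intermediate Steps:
a(Z, H) = H + Z
j = 5/8 (j = -(-10 - 5)/(2*(16 + 2*(-2))) = -(-15)/(2*(16 - 4)) = -(-15)/(2*12) = -½*(-5/4) = 5/8 ≈ 0.62500)
(a(3, 6)*j)*r(7) = ((6 + 3)*(5/8))*7² = (9*(5/8))*49 = (45/8)*49 = 2205/8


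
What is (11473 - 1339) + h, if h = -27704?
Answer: -17570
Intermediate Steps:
(11473 - 1339) + h = (11473 - 1339) - 27704 = 10134 - 27704 = -17570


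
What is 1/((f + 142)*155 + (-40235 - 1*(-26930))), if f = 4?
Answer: 1/9325 ≈ 0.00010724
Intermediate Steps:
1/((f + 142)*155 + (-40235 - 1*(-26930))) = 1/((4 + 142)*155 + (-40235 - 1*(-26930))) = 1/(146*155 + (-40235 + 26930)) = 1/(22630 - 13305) = 1/9325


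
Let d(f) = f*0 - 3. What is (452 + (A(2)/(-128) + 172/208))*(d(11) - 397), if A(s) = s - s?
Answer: -2354700/13 ≈ -1.8113e+5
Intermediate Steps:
d(f) = -3 (d(f) = 0 - 3 = -3)
A(s) = 0
(452 + (A(2)/(-128) + 172/208))*(d(11) - 397) = (452 + (0/(-128) + 172/208))*(-3 - 397) = (452 + (0*(-1/128) + 172*(1/208)))*(-400) = (452 + (0 + 43/52))*(-400) = (452 + 43/52)*(-400) = (23547/52)*(-400) = -2354700/13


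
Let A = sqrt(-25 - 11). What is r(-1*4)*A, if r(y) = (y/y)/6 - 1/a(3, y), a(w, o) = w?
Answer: -I ≈ -1.0*I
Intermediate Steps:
A = 6*I (A = sqrt(-36) = 6*I ≈ 6.0*I)
r(y) = -1/6 (r(y) = (y/y)/6 - 1/3 = 1*(1/6) - 1*1/3 = 1/6 - 1/3 = -1/6)
r(-1*4)*A = -I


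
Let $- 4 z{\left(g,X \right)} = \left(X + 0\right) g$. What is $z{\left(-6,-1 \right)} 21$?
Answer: $- \frac{63}{2} \approx -31.5$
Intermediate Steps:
$z{\left(g,X \right)} = - \frac{X g}{4}$ ($z{\left(g,X \right)} = - \frac{\left(X + 0\right) g}{4} = - \frac{X g}{4}$)
$z{\left(-6,-1 \right)} 21 = \left(- \frac{1}{4}\right) \left(-1\right) \left(-6\right) 21 = \left(- \frac{3}{2}\right) 21 = - \frac{63}{2}$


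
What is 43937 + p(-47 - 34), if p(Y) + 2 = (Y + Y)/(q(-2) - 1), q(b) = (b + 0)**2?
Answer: 43881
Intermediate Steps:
q(b) = b**2
p(Y) = -2 + 2*Y/3 (p(Y) = -2 + (Y + Y)/((-2)**2 - 1) = -2 + (2*Y)/(4 - 1) = -2 + (2*Y)/3 = -2 + (2*Y)*(1/3) = -2 + 2*Y/3)
43937 + p(-47 - 34) = 43937 + (-2 + 2*(-47 - 34)/3) = 43937 + (-2 + (2/3)*(-81)) = 43937 + (-2 - 54) = 43937 - 56 = 43881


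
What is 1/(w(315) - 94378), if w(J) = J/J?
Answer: -1/94377 ≈ -1.0596e-5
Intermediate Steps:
w(J) = 1
1/(w(315) - 94378) = 1/(1 - 94378) = 1/(-94377) = -1/94377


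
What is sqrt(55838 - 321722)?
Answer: 2*I*sqrt(66471) ≈ 515.64*I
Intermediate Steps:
sqrt(55838 - 321722) = sqrt(-265884) = 2*I*sqrt(66471)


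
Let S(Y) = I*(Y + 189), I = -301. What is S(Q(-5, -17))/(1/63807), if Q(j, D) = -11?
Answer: -3418651446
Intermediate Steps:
S(Y) = -56889 - 301*Y (S(Y) = -301*(Y + 189) = -301*(189 + Y) = -56889 - 301*Y)
S(Q(-5, -17))/(1/63807) = (-56889 - 301*(-11))/(1/63807) = (-56889 + 3311)/(1/63807) = -53578*63807 = -3418651446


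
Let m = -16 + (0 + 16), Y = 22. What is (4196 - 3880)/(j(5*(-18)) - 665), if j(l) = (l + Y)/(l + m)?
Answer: -14220/29891 ≈ -0.47573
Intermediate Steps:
m = 0 (m = -16 + 16 = 0)
j(l) = (22 + l)/l (j(l) = (l + 22)/(l + 0) = (22 + l)/l)
(4196 - 3880)/(j(5*(-18)) - 665) = (4196 - 3880)/((22 + 5*(-18))/((5*(-18))) - 665) = 316/((22 - 90)/(-90) - 665) = 316/(-1/90*(-68) - 665) = 316/(34/45 - 665) = 316/(-29891/45) = 316*(-45/29891) = -14220/29891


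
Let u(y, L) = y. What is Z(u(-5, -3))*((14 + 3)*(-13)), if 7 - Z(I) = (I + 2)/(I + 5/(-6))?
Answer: -50167/35 ≈ -1433.3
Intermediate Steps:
Z(I) = 7 - (2 + I)/(-⅚ + I) (Z(I) = 7 - (I + 2)/(I + 5/(-6)) = 7 - (2 + I)/(I + 5*(-⅙)) = 7 - (2 + I)/(I - ⅚) = 7 - (2 + I)/(-⅚ + I))
Z(u(-5, -3))*((14 + 3)*(-13)) = ((-47 + 36*(-5))/(-5 + 6*(-5)))*((14 + 3)*(-13)) = ((-47 - 180)/(-5 - 30))*(17*(-13)) = (-227/(-35))*(-221) = -1/35*(-227)*(-221) = (227/35)*(-221) = -50167/35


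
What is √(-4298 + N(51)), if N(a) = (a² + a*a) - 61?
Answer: √843 ≈ 29.034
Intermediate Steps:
N(a) = -61 + 2*a² (N(a) = (a² + a²) - 61 = 2*a² - 61 = -61 + 2*a²)
√(-4298 + N(51)) = √(-4298 + (-61 + 2*51²)) = √(-4298 + (-61 + 2*2601)) = √(-4298 + (-61 + 5202)) = √(-4298 + 5141) = √843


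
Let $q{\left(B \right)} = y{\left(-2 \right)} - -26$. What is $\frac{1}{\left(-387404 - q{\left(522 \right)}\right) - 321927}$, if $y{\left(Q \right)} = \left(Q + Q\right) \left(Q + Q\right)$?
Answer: $- \frac{1}{709373} \approx -1.4097 \cdot 10^{-6}$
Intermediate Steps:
$y{\left(Q \right)} = 4 Q^{2}$ ($y{\left(Q \right)} = 2 Q 2 Q = 4 Q^{2}$)
$q{\left(B \right)} = 42$ ($q{\left(B \right)} = 4 \left(-2\right)^{2} - -26 = 4 \cdot 4 + 26 = 16 + 26 = 42$)
$\frac{1}{\left(-387404 - q{\left(522 \right)}\right) - 321927} = \frac{1}{\left(-387404 - 42\right) - 321927} = \frac{1}{-387446 - 321927} = \frac{1}{-709373} = - \frac{1}{709373}$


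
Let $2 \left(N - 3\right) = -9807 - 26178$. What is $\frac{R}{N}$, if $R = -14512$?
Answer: $\frac{29024}{35979} \approx 0.80669$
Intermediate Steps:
$N = - \frac{35979}{2}$ ($N = 3 + \frac{-9807 - 26178}{2} = 3 + \frac{1}{2} \left(-35985\right) = 3 - \frac{35985}{2} = - \frac{35979}{2} \approx -17990.0$)
$\frac{R}{N} = - \frac{14512}{- \frac{35979}{2}} = \left(-14512\right) \left(- \frac{2}{35979}\right) = \frac{29024}{35979}$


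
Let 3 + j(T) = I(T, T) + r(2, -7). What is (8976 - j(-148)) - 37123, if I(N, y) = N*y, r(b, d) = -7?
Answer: -50041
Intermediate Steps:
j(T) = -10 + T² (j(T) = -3 + (T*T - 7) = -3 + (T² - 7) = -3 + (-7 + T²) = -10 + T²)
(8976 - j(-148)) - 37123 = (8976 - (-10 + (-148)²)) - 37123 = (8976 - (-10 + 21904)) - 37123 = (8976 - 1*21894) - 37123 = (8976 - 21894) - 37123 = -12918 - 37123 = -50041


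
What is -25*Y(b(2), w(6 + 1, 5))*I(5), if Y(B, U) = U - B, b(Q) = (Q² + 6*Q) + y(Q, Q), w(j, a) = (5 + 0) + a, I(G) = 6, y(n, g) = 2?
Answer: 1200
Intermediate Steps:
w(j, a) = 5 + a
b(Q) = 2 + Q² + 6*Q (b(Q) = (Q² + 6*Q) + 2 = 2 + Q² + 6*Q)
-25*Y(b(2), w(6 + 1, 5))*I(5) = -25*((5 + 5) - (2 + 2² + 6*2))*6 = -25*(10 - (2 + 4 + 12))*6 = -25*(10 - 1*18)*6 = -25*(10 - 18)*6 = -(-200)*6 = -25*(-48) = 1200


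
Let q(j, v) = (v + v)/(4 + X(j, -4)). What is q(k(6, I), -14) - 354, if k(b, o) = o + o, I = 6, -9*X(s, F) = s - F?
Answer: -1833/5 ≈ -366.60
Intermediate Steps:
X(s, F) = -s/9 + F/9 (X(s, F) = -(s - F)/9 = -s/9 + F/9)
k(b, o) = 2*o
q(j, v) = 2*v/(32/9 - j/9) (q(j, v) = (v + v)/(4 + (-j/9 + (1/9)*(-4))) = (2*v)/(4 + (-j/9 - 4/9)) = (2*v)/(4 + (-4/9 - j/9)) = (2*v)/(32/9 - j/9) = 2*v/(32/9 - j/9))
q(k(6, I), -14) - 354 = -18*(-14)/(-32 + 2*6) - 354 = -18*(-14)/(-32 + 12) - 354 = -18*(-14)/(-20) - 354 = -18*(-14)*(-1/20) - 354 = -63/5 - 354 = -1833/5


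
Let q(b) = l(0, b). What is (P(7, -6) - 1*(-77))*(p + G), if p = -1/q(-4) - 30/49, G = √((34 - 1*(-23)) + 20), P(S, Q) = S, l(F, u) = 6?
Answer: -458/7 + 84*√77 ≈ 671.67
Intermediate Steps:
q(b) = 6
G = √77 (G = √((34 + 23) + 20) = √(57 + 20) = √77 ≈ 8.7750)
p = -229/294 (p = -1/6 - 30/49 = -1*⅙ - 30*1/49 = -⅙ - 30/49 = -229/294 ≈ -0.77891)
(P(7, -6) - 1*(-77))*(p + G) = (7 - 1*(-77))*(-229/294 + √77) = (7 + 77)*(-229/294 + √77) = 84*(-229/294 + √77) = -458/7 + 84*√77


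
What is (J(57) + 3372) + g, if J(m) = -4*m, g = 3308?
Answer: 6452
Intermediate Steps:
(J(57) + 3372) + g = (-4*57 + 3372) + 3308 = (-228 + 3372) + 3308 = 3144 + 3308 = 6452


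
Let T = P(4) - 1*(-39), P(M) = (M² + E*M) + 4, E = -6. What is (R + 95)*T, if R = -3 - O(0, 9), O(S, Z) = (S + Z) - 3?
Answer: 3010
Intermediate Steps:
O(S, Z) = -3 + S + Z
P(M) = 4 + M² - 6*M (P(M) = (M² - 6*M) + 4 = 4 + M² - 6*M)
T = 35 (T = (4 + 4² - 6*4) - 1*(-39) = (4 + 16 - 24) + 39 = -4 + 39 = 35)
R = -9 (R = -3 - (-3 + 0 + 9) = -3 - 1*6 = -3 - 6 = -9)
(R + 95)*T = (-9 + 95)*35 = 86*35 = 3010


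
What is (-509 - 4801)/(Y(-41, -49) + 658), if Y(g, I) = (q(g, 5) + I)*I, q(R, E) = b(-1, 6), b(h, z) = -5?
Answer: -45/28 ≈ -1.6071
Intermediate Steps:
q(R, E) = -5
Y(g, I) = I*(-5 + I) (Y(g, I) = (-5 + I)*I = I*(-5 + I))
(-509 - 4801)/(Y(-41, -49) + 658) = (-509 - 4801)/(-49*(-5 - 49) + 658) = -5310/(-49*(-54) + 658) = -5310/(2646 + 658) = -5310/3304 = -5310*1/3304 = -45/28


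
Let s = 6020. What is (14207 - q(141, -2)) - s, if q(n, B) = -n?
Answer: 8328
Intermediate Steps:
(14207 - q(141, -2)) - s = (14207 - (-1)*141) - 1*6020 = (14207 - 1*(-141)) - 6020 = (14207 + 141) - 6020 = 14348 - 6020 = 8328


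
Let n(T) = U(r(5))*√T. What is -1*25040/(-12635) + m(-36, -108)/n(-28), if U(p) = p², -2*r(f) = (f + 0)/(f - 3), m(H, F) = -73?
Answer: 5008/2527 + 584*I*√7/175 ≈ 1.9818 + 8.8293*I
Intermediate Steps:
r(f) = -f/(2*(-3 + f)) (r(f) = -(f + 0)/(2*(f - 3)) = -f/(2*(-3 + f)))
n(T) = 25*√T/16 (n(T) = (-1*5/(-6 + 2*5))²*√T = (-1*5/(-6 + 10))²*√T = (-1*5/4)²*√T = (-1*5*¼)²*√T = (-5/4)²*√T = 25*√T/16)
-1*25040/(-12635) + m(-36, -108)/n(-28) = -1*25040/(-12635) - 73*(-8*I*√7/175) = -25040*(-1/12635) - 73*(-8*I*√7/175) = 5008/2527 - 73*(-8*I*√7/175) = 5008/2527 - (-584)*I*√7/175 = 5008/2527 + 584*I*√7/175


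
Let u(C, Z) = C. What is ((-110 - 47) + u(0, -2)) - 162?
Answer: -319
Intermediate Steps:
((-110 - 47) + u(0, -2)) - 162 = ((-110 - 47) + 0) - 162 = (-157 + 0) - 162 = -157 - 162 = -319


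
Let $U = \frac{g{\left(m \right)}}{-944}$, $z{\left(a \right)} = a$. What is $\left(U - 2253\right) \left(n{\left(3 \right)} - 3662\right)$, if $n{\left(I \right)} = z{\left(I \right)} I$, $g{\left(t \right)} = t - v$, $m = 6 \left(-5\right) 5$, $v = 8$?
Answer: $\frac{3884370061}{472} \approx 8.2296 \cdot 10^{6}$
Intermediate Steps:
$m = -150$ ($m = \left(-30\right) 5 = -150$)
$g{\left(t \right)} = -8 + t$ ($g{\left(t \right)} = t - 8 = -8 + t$)
$n{\left(I \right)} = I^{2}$ ($n{\left(I \right)} = I I = I^{2}$)
$U = \frac{79}{472}$ ($U = \frac{-8 - 150}{-944} = \left(-158\right) \left(- \frac{1}{944}\right) = \frac{79}{472} \approx 0.16737$)
$\left(U - 2253\right) \left(n{\left(3 \right)} - 3662\right) = \left(\frac{79}{472} - 2253\right) \left(3^{2} - 3662\right) = - \frac{1063337 \left(9 - 3662\right)}{472} = \left(- \frac{1063337}{472}\right) \left(-3653\right) = \frac{3884370061}{472}$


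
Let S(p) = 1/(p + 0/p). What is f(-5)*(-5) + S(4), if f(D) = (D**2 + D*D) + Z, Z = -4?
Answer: -919/4 ≈ -229.75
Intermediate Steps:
f(D) = -4 + 2*D**2 (f(D) = (D**2 + D*D) - 4 = (D**2 + D**2) - 4 = 2*D**2 - 4 = -4 + 2*D**2)
S(p) = 1/p (S(p) = 1/(p + 0) = 1/p)
f(-5)*(-5) + S(4) = (-4 + 2*(-5)**2)*(-5) + 1/4 = (-4 + 2*25)*(-5) + 1/4 = (-4 + 50)*(-5) + 1/4 = 46*(-5) + 1/4 = -230 + 1/4 = -919/4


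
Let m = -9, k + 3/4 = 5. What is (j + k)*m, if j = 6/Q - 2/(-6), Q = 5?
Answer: -1041/20 ≈ -52.050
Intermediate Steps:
k = 17/4 (k = -¾ + 5 = 17/4 ≈ 4.2500)
j = 23/15 (j = 6/5 - 2/(-6) = 6*(⅕) - 2*(-⅙) = 6/5 + ⅓ = 23/15 ≈ 1.5333)
(j + k)*m = (23/15 + 17/4)*(-9) = (347/60)*(-9) = -1041/20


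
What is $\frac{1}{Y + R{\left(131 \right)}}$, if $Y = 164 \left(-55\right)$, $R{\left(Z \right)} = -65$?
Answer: $- \frac{1}{9085} \approx -0.00011007$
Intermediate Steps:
$Y = -9020$
$\frac{1}{Y + R{\left(131 \right)}} = \frac{1}{-9020 - 65} = \frac{1}{-9085} = - \frac{1}{9085}$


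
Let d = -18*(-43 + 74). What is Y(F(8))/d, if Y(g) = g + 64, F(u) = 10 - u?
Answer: -11/93 ≈ -0.11828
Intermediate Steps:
d = -558 (d = -18*31 = -558)
Y(g) = 64 + g
Y(F(8))/d = (64 + (10 - 1*8))/(-558) = (64 + (10 - 8))*(-1/558) = (64 + 2)*(-1/558) = 66*(-1/558) = -11/93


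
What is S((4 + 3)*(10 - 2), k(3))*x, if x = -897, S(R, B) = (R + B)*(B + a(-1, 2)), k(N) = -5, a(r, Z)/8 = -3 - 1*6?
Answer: 3522519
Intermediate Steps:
a(r, Z) = -72 (a(r, Z) = 8*(-3 - 1*6) = 8*(-3 - 6) = 8*(-9) = -72)
S(R, B) = (-72 + B)*(B + R) (S(R, B) = (R + B)*(B - 72) = (B + R)*(-72 + B) = (-72 + B)*(B + R))
S((4 + 3)*(10 - 2), k(3))*x = ((-5)² - 72*(-5) - 72*(4 + 3)*(10 - 2) - 5*(4 + 3)*(10 - 2))*(-897) = (25 + 360 - 504*8 - 35*8)*(-897) = (25 + 360 - 72*56 - 5*56)*(-897) = (25 + 360 - 4032 - 280)*(-897) = -3927*(-897) = 3522519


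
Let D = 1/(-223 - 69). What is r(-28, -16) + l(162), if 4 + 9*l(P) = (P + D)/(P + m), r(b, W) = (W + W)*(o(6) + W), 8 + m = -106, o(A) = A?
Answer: 40357319/126144 ≈ 319.93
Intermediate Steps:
m = -114 (m = -8 - 106 = -114)
D = -1/292 (D = 1/(-292) = -1/292 ≈ -0.0034247)
r(b, W) = 2*W*(6 + W) (r(b, W) = (W + W)*(6 + W) = (2*W)*(6 + W) = 2*W*(6 + W))
l(P) = -4/9 + (-1/292 + P)/(9*(-114 + P)) (l(P) = -4/9 + ((P - 1/292)/(P - 114))/9 = -4/9 + ((-1/292 + P)/(-114 + P))/9 = -4/9 + (-1/292 + P)/(9*(-114 + P)))
r(-28, -16) + l(162) = 2*(-16)*(6 - 16) + (133151 - 876*162)/(2628*(-114 + 162)) = 2*(-16)*(-10) + (1/2628)*(133151 - 141912)/48 = 320 + (1/2628)*(1/48)*(-8761) = 320 - 8761/126144 = 40357319/126144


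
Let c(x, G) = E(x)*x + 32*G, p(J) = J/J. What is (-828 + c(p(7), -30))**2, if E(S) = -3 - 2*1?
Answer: 3214849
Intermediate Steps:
p(J) = 1
E(S) = -5 (E(S) = -3 - 2 = -5)
c(x, G) = -5*x + 32*G
(-828 + c(p(7), -30))**2 = (-828 + (-5*1 + 32*(-30)))**2 = (-828 + (-5 - 960))**2 = (-828 - 965)**2 = (-1793)**2 = 3214849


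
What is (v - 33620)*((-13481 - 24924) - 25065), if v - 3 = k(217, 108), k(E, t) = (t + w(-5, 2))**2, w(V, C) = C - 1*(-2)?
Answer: 1337503310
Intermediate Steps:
w(V, C) = 2 + C (w(V, C) = C + 2 = 2 + C)
k(E, t) = (4 + t)**2 (k(E, t) = (t + (2 + 2))**2 = (t + 4)**2 = (4 + t)**2)
v = 12547 (v = 3 + (4 + 108)**2 = 3 + 112**2 = 3 + 12544 = 12547)
(v - 33620)*((-13481 - 24924) - 25065) = (12547 - 33620)*((-13481 - 24924) - 25065) = -21073*(-38405 - 25065) = -21073*(-63470) = 1337503310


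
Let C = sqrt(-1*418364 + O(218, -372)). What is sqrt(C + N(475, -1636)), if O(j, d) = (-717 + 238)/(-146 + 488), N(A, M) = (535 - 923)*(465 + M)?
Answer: sqrt(5904706608 + 114*I*sqrt(5437076746))/114 ≈ 674.05 + 0.47979*I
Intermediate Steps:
N(A, M) = -180420 - 388*M (N(A, M) = -388*(465 + M) = -180420 - 388*M)
O(j, d) = -479/342
C = I*sqrt(5437076746)/114 (C = sqrt(-1*418364 - 479/342) = sqrt(-418364 - 479/342) = sqrt(-143080967/342) = I*sqrt(5437076746)/114 ≈ 646.81*I)
sqrt(C + N(475, -1636)) = sqrt(I*sqrt(5437076746)/114 + (-180420 - 388*(-1636))) = sqrt(I*sqrt(5437076746)/114 + (-180420 + 634768)) = sqrt(I*sqrt(5437076746)/114 + 454348) = sqrt(454348 + I*sqrt(5437076746)/114)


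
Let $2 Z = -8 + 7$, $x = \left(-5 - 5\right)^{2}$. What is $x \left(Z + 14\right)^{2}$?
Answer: $18225$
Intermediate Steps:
$x = 100$ ($x = \left(-10\right)^{2} = 100$)
$Z = - \frac{1}{2}$ ($Z = \frac{-8 + 7}{2} = \frac{1}{2} \left(-1\right) = - \frac{1}{2} \approx -0.5$)
$x \left(Z + 14\right)^{2} = 100 \left(- \frac{1}{2} + 14\right)^{2} = 100 \left(\frac{27}{2}\right)^{2} = 100 \cdot \frac{729}{4} = 18225$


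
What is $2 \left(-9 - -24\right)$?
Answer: $30$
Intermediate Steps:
$2 \left(-9 - -24\right) = 2 \left(-9 + 24\right) = 2 \cdot 15 = 30$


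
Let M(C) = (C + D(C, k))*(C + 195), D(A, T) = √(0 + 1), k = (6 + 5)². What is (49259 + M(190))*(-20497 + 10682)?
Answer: -1205223110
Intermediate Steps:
k = 121 (k = 11² = 121)
D(A, T) = 1 (D(A, T) = √1 = 1)
M(C) = (1 + C)*(195 + C) (M(C) = (C + 1)*(C + 195) = (1 + C)*(195 + C))
(49259 + M(190))*(-20497 + 10682) = (49259 + (195 + 190² + 196*190))*(-20497 + 10682) = (49259 + (195 + 36100 + 37240))*(-9815) = (49259 + 73535)*(-9815) = 122794*(-9815) = -1205223110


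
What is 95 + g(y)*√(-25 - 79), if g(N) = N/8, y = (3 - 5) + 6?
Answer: 95 + I*√26 ≈ 95.0 + 5.099*I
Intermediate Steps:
y = 4 (y = -2 + 6 = 4)
g(N) = N/8 (g(N) = N*(⅛) = N/8)
95 + g(y)*√(-25 - 79) = 95 + ((⅛)*4)*√(-25 - 79) = 95 + √(-104)/2 = 95 + (2*I*√26)/2 = 95 + I*√26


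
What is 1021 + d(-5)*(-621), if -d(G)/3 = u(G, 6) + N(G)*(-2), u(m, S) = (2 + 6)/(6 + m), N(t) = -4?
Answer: 30829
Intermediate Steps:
u(m, S) = 8/(6 + m)
d(G) = -24 - 24/(6 + G) (d(G) = -3*(8/(6 + G) - 4*(-2)) = -3*(8/(6 + G) + 8) = -3*(8 + 8/(6 + G)) = -24 - 24/(6 + G))
1021 + d(-5)*(-621) = 1021 + (24*(-7 - 1*(-5))/(6 - 5))*(-621) = 1021 + (24*(-7 + 5)/1)*(-621) = 1021 + (24*1*(-2))*(-621) = 1021 - 48*(-621) = 1021 + 29808 = 30829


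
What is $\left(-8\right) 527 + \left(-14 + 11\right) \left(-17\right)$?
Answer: $-4165$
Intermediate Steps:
$\left(-8\right) 527 + \left(-14 + 11\right) \left(-17\right) = -4216 - -51 = -4216 + 51 = -4165$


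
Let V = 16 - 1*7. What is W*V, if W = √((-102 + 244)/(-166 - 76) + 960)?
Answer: 9*√116089/11 ≈ 278.77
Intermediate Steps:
V = 9 (V = 16 - 7 = 9)
W = √116089/11 (W = √(142/(-242) + 960) = √(142*(-1/242) + 960) = √(-71/121 + 960) = √(116089/121) = √116089/11 ≈ 30.974)
W*V = (√116089/11)*9 = 9*√116089/11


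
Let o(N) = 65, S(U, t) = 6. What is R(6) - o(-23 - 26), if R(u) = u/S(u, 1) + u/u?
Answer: -63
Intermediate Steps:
R(u) = 1 + u/6 (R(u) = u/6 + u/u = u*(⅙) + 1 = u/6 + 1 = 1 + u/6)
R(6) - o(-23 - 26) = (1 + (⅙)*6) - 1*65 = (1 + 1) - 65 = 2 - 65 = -63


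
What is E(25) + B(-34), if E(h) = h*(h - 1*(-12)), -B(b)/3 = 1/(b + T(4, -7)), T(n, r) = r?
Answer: 37928/41 ≈ 925.07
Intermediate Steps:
B(b) = -3/(-7 + b) (B(b) = -3/(b - 7) = -3/(-7 + b))
E(h) = h*(12 + h) (E(h) = h*(h + 12) = h*(12 + h))
E(25) + B(-34) = 25*(12 + 25) - 3/(-7 - 34) = 25*37 - 3/(-41) = 925 - 3*(-1/41) = 925 + 3/41 = 37928/41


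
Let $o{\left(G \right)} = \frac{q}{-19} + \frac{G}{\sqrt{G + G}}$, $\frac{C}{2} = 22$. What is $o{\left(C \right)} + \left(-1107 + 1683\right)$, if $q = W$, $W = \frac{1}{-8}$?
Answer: $\frac{87553}{152} + \sqrt{22} \approx 580.7$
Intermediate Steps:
$C = 44$ ($C = 2 \cdot 22 = 44$)
$W = - \frac{1}{8} \approx -0.125$
$q = - \frac{1}{8} \approx -0.125$
$o{\left(G \right)} = \frac{1}{152} + \frac{\sqrt{2} \sqrt{G}}{2}$ ($o{\left(G \right)} = - \frac{1}{8 \left(-19\right)} + \frac{G}{\sqrt{G + G}} = \left(- \frac{1}{8}\right) \left(- \frac{1}{19}\right) + \frac{G}{\sqrt{2 G}} = \frac{1}{152} + \frac{G}{\sqrt{2} \sqrt{G}} = \frac{1}{152} + G \frac{\sqrt{2}}{2 \sqrt{G}} = \frac{1}{152} + \frac{\sqrt{2} \sqrt{G}}{2}$)
$o{\left(C \right)} + \left(-1107 + 1683\right) = \left(\frac{1}{152} + \frac{\sqrt{2} \sqrt{44}}{2}\right) + \left(-1107 + 1683\right) = \left(\frac{1}{152} + \frac{\sqrt{2} \cdot 2 \sqrt{11}}{2}\right) + 576 = \left(\frac{1}{152} + \sqrt{22}\right) + 576 = \frac{87553}{152} + \sqrt{22}$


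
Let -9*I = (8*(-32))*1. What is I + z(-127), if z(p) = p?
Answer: -887/9 ≈ -98.556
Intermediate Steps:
I = 256/9 (I = -8*(-32)/9 = -(-256)/9 = -⅑*(-256) = 256/9 ≈ 28.444)
I + z(-127) = 256/9 - 127 = -887/9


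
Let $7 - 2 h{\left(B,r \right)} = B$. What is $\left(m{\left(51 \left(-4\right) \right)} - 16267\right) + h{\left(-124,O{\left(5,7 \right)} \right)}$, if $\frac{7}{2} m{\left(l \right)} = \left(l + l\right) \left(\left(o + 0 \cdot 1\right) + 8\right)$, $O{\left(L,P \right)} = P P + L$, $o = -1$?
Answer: $- \frac{34035}{2} \approx -17018.0$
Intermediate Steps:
$O{\left(L,P \right)} = L + P^{2}$ ($O{\left(L,P \right)} = P^{2} + L = L + P^{2}$)
$h{\left(B,r \right)} = \frac{7}{2} - \frac{B}{2}$
$m{\left(l \right)} = 4 l$ ($m{\left(l \right)} = \frac{2 \left(l + l\right) \left(\left(-1 + 0 \cdot 1\right) + 8\right)}{7} = \frac{2 \cdot 2 l \left(\left(-1 + 0\right) + 8\right)}{7} = \frac{2 \cdot 2 l \left(-1 + 8\right)}{7} = \frac{2 \cdot 2 l 7}{7} = \frac{2 \cdot 14 l}{7} = 4 l$)
$\left(m{\left(51 \left(-4\right) \right)} - 16267\right) + h{\left(-124,O{\left(5,7 \right)} \right)} = \left(4 \cdot 51 \left(-4\right) - 16267\right) + \left(\frac{7}{2} - -62\right) = \left(4 \left(-204\right) - 16267\right) + \left(\frac{7}{2} + 62\right) = \left(-816 - 16267\right) + \frac{131}{2} = -17083 + \frac{131}{2} = - \frac{34035}{2}$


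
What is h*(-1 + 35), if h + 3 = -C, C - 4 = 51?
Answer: -1972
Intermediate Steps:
C = 55 (C = 4 + 51 = 55)
h = -58 (h = -3 - 1*55 = -3 - 55 = -58)
h*(-1 + 35) = -58*(-1 + 35) = -58*34 = -1972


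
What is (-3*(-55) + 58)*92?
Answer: 20516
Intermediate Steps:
(-3*(-55) + 58)*92 = (165 + 58)*92 = 223*92 = 20516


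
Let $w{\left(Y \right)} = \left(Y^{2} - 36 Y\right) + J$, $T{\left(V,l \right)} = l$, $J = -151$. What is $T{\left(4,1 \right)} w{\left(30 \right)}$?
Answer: $-331$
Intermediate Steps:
$w{\left(Y \right)} = -151 + Y^{2} - 36 Y$ ($w{\left(Y \right)} = \left(Y^{2} - 36 Y\right) - 151 = -151 + Y^{2} - 36 Y$)
$T{\left(4,1 \right)} w{\left(30 \right)} = 1 \left(-151 + 30^{2} - 1080\right) = 1 \left(-151 + 900 - 1080\right) = 1 \left(-331\right) = -331$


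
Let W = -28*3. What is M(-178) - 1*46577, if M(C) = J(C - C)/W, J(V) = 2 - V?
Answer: -1956235/42 ≈ -46577.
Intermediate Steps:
W = -84
M(C) = -1/42 (M(C) = (2 - (C - C))/(-84) = (2 - 1*0)*(-1/84) = (2 + 0)*(-1/84) = 2*(-1/84) = -1/42)
M(-178) - 1*46577 = -1/42 - 1*46577 = -1/42 - 46577 = -1956235/42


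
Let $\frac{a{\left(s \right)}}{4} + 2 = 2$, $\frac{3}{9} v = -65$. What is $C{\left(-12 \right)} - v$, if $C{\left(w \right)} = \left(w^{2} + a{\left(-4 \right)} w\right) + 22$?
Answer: $361$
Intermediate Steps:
$v = -195$ ($v = 3 \left(-65\right) = -195$)
$a{\left(s \right)} = 0$ ($a{\left(s \right)} = -8 + 4 \cdot 2 = -8 + 8 = 0$)
$C{\left(w \right)} = 22 + w^{2}$ ($C{\left(w \right)} = \left(w^{2} + 0 w\right) + 22 = \left(w^{2} + 0\right) + 22 = w^{2} + 22 = 22 + w^{2}$)
$C{\left(-12 \right)} - v = \left(22 + \left(-12\right)^{2}\right) - -195 = \left(22 + 144\right) + 195 = 166 + 195 = 361$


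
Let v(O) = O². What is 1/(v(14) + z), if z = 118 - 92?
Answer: 1/222 ≈ 0.0045045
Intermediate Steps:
z = 26
1/(v(14) + z) = 1/(14² + 26) = 1/(196 + 26) = 1/222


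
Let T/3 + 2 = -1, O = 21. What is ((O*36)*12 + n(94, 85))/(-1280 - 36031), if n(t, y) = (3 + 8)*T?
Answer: -2991/12437 ≈ -0.24049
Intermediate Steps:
T = -9 (T = -6 + 3*(-1) = -6 - 3 = -9)
n(t, y) = -99 (n(t, y) = (3 + 8)*(-9) = 11*(-9) = -99)
((O*36)*12 + n(94, 85))/(-1280 - 36031) = ((21*36)*12 - 99)/(-1280 - 36031) = (756*12 - 99)/(-37311) = (9072 - 99)*(-1/37311) = 8973*(-1/37311) = -2991/12437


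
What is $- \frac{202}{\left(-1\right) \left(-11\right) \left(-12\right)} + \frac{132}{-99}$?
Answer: $\frac{13}{66} \approx 0.19697$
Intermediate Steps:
$- \frac{202}{\left(-1\right) \left(-11\right) \left(-12\right)} + \frac{132}{-99} = - \frac{202}{11 \left(-12\right)} + 132 \left(- \frac{1}{99}\right) = - \frac{202}{-132} - \frac{4}{3} = \left(-202\right) \left(- \frac{1}{132}\right) - \frac{4}{3} = \frac{101}{66} - \frac{4}{3} = \frac{13}{66}$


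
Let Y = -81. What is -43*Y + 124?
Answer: 3607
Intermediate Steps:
-43*Y + 124 = -43*(-81) + 124 = 3483 + 124 = 3607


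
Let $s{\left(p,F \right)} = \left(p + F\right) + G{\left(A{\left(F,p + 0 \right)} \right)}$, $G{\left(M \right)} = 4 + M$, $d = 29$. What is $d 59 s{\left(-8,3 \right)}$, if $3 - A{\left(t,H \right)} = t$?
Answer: $-1711$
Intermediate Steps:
$A{\left(t,H \right)} = 3 - t$
$s{\left(p,F \right)} = 7 + p$ ($s{\left(p,F \right)} = \left(p + F\right) + \left(4 - \left(-3 + F\right)\right) = \left(F + p\right) - \left(-7 + F\right) = 7 + p$)
$d 59 s{\left(-8,3 \right)} = 29 \cdot 59 \left(7 - 8\right) = 1711 \left(-1\right) = -1711$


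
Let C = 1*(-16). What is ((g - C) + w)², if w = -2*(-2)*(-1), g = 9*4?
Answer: 2304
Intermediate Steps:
g = 36
C = -16
w = -4 (w = 4*(-1) = -4)
((g - C) + w)² = ((36 - 1*(-16)) - 4)² = ((36 + 16) - 4)² = (52 - 4)² = 48² = 2304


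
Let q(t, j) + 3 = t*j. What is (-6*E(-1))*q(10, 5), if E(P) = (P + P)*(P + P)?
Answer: -1128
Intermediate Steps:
E(P) = 4*P² (E(P) = (2*P)*(2*P) = 4*P²)
q(t, j) = -3 + j*t (q(t, j) = -3 + t*j = -3 + j*t)
(-6*E(-1))*q(10, 5) = (-24*(-1)²)*(-3 + 5*10) = (-24)*(-3 + 50) = -6*4*47 = -24*47 = -1128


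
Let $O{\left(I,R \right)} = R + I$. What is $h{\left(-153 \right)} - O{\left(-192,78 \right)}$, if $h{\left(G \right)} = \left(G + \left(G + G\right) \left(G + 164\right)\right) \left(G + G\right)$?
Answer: $1076928$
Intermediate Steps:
$O{\left(I,R \right)} = I + R$
$h{\left(G \right)} = 2 G \left(G + 2 G \left(164 + G\right)\right)$ ($h{\left(G \right)} = \left(G + 2 G \left(164 + G\right)\right) 2 G = 2 G \left(G + 2 G \left(164 + G\right)\right)$)
$h{\left(-153 \right)} - O{\left(-192,78 \right)} = \left(-153\right)^{2} \left(658 + 4 \left(-153\right)\right) - \left(-192 + 78\right) = 23409 \left(658 - 612\right) - -114 = 23409 \cdot 46 + 114 = 1076814 + 114 = 1076928$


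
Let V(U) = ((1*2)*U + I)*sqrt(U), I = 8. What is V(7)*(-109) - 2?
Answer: -2 - 2398*sqrt(7) ≈ -6346.5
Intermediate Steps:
V(U) = sqrt(U)*(8 + 2*U) (V(U) = ((1*2)*U + 8)*sqrt(U) = (2*U + 8)*sqrt(U) = (8 + 2*U)*sqrt(U) = sqrt(U)*(8 + 2*U))
V(7)*(-109) - 2 = (2*sqrt(7)*(4 + 7))*(-109) - 2 = (2*sqrt(7)*11)*(-109) - 2 = (22*sqrt(7))*(-109) - 2 = -2398*sqrt(7) - 2 = -2 - 2398*sqrt(7)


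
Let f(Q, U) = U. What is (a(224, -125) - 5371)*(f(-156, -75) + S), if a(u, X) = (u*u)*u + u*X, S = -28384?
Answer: -318913062327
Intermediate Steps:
a(u, X) = u**3 + X*u (a(u, X) = u**2*u + X*u = u**3 + X*u)
(a(224, -125) - 5371)*(f(-156, -75) + S) = (224*(-125 + 224**2) - 5371)*(-75 - 28384) = (224*(-125 + 50176) - 5371)*(-28459) = (224*50051 - 5371)*(-28459) = (11211424 - 5371)*(-28459) = 11206053*(-28459) = -318913062327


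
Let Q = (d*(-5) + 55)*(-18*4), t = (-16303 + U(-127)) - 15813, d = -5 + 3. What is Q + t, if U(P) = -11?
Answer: -36807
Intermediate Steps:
d = -2
t = -32127 (t = (-16303 - 11) - 15813 = -16314 - 15813 = -32127)
Q = -4680 (Q = (-2*(-5) + 55)*(-18*4) = (10 + 55)*(-72) = 65*(-72) = -4680)
Q + t = -4680 - 32127 = -36807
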